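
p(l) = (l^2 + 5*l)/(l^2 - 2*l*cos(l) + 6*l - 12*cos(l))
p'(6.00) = 0.09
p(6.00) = 1.35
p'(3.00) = 0.05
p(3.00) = 0.54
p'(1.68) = -0.74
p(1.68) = 0.77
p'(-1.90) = -1.33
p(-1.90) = 1.15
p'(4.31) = 0.31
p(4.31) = 0.76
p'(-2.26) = -1.50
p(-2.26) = 1.68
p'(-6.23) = 14.21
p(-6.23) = 4.05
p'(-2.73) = -0.02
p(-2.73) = 2.11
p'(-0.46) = -0.35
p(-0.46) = 0.17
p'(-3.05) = 1.18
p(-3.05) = 1.90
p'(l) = (2*l + 5)/(l^2 - 2*l*cos(l) + 6*l - 12*cos(l)) + (l^2 + 5*l)*(-2*l*sin(l) - 2*l - 12*sin(l) + 2*cos(l) - 6)/(l^2 - 2*l*cos(l) + 6*l - 12*cos(l))^2 = (-2*l*(l + 5)*(l*sin(l) + l + 6*sin(l) - cos(l) + 3) + (2*l + 5)*(l^2 - 2*l*cos(l) + 6*l - 12*cos(l)))/((l + 6)^2*(l - 2*cos(l))^2)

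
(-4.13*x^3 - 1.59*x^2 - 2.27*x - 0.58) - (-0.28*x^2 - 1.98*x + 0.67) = -4.13*x^3 - 1.31*x^2 - 0.29*x - 1.25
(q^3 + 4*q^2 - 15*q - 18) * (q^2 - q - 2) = q^5 + 3*q^4 - 21*q^3 - 11*q^2 + 48*q + 36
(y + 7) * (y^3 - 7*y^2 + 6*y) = y^4 - 43*y^2 + 42*y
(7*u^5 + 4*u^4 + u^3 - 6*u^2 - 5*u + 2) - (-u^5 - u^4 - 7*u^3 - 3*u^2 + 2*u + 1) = 8*u^5 + 5*u^4 + 8*u^3 - 3*u^2 - 7*u + 1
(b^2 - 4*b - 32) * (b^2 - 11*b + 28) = b^4 - 15*b^3 + 40*b^2 + 240*b - 896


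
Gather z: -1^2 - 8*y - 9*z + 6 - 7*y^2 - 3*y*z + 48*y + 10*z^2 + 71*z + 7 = -7*y^2 + 40*y + 10*z^2 + z*(62 - 3*y) + 12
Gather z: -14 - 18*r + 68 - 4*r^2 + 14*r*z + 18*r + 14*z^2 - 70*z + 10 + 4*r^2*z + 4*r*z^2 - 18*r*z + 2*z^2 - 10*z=-4*r^2 + z^2*(4*r + 16) + z*(4*r^2 - 4*r - 80) + 64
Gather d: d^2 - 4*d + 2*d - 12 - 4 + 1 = d^2 - 2*d - 15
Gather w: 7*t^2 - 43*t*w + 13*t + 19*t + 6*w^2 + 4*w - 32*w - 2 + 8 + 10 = 7*t^2 + 32*t + 6*w^2 + w*(-43*t - 28) + 16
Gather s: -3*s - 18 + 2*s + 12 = -s - 6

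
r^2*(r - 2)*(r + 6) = r^4 + 4*r^3 - 12*r^2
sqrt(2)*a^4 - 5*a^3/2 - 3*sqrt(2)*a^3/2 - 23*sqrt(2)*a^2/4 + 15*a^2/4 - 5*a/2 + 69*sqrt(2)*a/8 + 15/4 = (a - 3/2)*(a - 5*sqrt(2)/2)*(a + sqrt(2))*(sqrt(2)*a + 1/2)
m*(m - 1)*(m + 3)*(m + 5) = m^4 + 7*m^3 + 7*m^2 - 15*m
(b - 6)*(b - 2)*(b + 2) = b^3 - 6*b^2 - 4*b + 24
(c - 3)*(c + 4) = c^2 + c - 12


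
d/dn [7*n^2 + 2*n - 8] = 14*n + 2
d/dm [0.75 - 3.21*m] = -3.21000000000000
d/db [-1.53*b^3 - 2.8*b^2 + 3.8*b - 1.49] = -4.59*b^2 - 5.6*b + 3.8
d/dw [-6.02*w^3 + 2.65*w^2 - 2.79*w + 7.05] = -18.06*w^2 + 5.3*w - 2.79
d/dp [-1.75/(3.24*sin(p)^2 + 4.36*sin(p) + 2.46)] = (11.34*sin(p) + 7.63)*cos(p)/(3.24*sin(p)^2 + 4.36*sin(p) + 2.46)^2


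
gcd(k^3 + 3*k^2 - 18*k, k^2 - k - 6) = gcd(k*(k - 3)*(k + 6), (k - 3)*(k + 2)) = k - 3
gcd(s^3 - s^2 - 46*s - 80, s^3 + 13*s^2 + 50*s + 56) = s + 2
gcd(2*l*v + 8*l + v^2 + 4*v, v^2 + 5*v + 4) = v + 4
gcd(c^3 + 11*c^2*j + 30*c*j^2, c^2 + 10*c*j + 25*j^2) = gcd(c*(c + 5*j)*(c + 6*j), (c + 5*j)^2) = c + 5*j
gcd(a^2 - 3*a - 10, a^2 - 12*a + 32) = 1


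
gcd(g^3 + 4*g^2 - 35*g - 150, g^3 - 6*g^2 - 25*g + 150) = g^2 - g - 30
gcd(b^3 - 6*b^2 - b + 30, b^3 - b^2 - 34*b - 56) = b + 2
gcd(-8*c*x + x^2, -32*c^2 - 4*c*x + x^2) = -8*c + x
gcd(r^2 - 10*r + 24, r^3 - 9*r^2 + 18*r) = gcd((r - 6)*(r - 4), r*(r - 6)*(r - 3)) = r - 6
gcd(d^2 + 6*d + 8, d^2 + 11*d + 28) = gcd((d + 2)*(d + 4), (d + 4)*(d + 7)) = d + 4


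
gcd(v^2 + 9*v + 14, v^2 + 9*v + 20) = 1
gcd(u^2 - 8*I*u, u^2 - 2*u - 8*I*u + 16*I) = u - 8*I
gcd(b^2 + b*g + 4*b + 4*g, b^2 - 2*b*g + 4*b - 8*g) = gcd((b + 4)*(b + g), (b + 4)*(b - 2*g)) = b + 4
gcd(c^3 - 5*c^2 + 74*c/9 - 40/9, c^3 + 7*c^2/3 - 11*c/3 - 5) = c - 5/3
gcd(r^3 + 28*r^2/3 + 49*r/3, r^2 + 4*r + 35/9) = r + 7/3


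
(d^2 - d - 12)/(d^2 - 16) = (d + 3)/(d + 4)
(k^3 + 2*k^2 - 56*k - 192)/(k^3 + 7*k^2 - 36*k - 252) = (k^2 - 4*k - 32)/(k^2 + k - 42)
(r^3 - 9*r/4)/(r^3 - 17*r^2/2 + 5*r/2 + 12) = r*(2*r + 3)/(2*(r^2 - 7*r - 8))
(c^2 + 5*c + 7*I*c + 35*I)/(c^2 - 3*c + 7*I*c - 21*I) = (c + 5)/(c - 3)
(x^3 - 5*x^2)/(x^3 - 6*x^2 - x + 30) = x^2/(x^2 - x - 6)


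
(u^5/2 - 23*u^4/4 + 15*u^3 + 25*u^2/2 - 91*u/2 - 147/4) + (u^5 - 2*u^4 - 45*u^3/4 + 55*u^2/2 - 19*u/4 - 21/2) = 3*u^5/2 - 31*u^4/4 + 15*u^3/4 + 40*u^2 - 201*u/4 - 189/4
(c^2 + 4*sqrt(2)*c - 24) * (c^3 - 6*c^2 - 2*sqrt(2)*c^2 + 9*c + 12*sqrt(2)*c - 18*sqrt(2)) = c^5 - 6*c^4 + 2*sqrt(2)*c^4 - 31*c^3 - 12*sqrt(2)*c^3 + 66*sqrt(2)*c^2 + 240*c^2 - 288*sqrt(2)*c - 360*c + 432*sqrt(2)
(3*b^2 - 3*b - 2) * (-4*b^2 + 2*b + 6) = -12*b^4 + 18*b^3 + 20*b^2 - 22*b - 12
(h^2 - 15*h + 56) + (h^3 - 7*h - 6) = h^3 + h^2 - 22*h + 50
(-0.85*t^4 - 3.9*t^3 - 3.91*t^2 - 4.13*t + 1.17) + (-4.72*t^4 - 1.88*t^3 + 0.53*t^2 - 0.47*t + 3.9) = -5.57*t^4 - 5.78*t^3 - 3.38*t^2 - 4.6*t + 5.07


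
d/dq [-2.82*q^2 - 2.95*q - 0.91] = -5.64*q - 2.95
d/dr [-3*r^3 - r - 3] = -9*r^2 - 1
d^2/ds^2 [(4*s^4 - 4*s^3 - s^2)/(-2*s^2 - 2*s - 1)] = 2*(-16*s^6 - 48*s^5 - 72*s^4 - 60*s^3 - 6*s^2 + 12*s + 1)/(8*s^6 + 24*s^5 + 36*s^4 + 32*s^3 + 18*s^2 + 6*s + 1)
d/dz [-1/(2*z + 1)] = 2/(2*z + 1)^2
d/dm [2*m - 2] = 2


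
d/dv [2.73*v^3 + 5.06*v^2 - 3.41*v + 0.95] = 8.19*v^2 + 10.12*v - 3.41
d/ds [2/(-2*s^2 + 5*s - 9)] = 2*(4*s - 5)/(2*s^2 - 5*s + 9)^2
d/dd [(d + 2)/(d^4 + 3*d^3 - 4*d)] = (-3*d^2 - 2*d + 2)/(d^2*(d^4 + 2*d^3 - 3*d^2 - 4*d + 4))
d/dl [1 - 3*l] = -3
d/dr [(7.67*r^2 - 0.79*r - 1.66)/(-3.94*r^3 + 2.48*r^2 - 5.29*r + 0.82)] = (30.2198*r^4 - 6.2252*r^3 - 58.2363*r^2 + 20.8124*r - 9.4292)/(15.5236*r^6 - 19.5424*r^5 + 47.8356*r^4 - 32.7*r^3 + 32.0513*r^2 - 8.6756*r + 0.6724)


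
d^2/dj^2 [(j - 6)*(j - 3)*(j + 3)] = 6*j - 12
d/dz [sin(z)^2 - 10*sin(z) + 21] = 2*(sin(z) - 5)*cos(z)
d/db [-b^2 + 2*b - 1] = 2 - 2*b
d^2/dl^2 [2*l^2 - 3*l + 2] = 4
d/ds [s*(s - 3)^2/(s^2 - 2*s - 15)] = (s - 3)*(-2*s*(s - 3)*(s - 1) + 3*(1 - s)*(-s^2 + 2*s + 15))/(-s^2 + 2*s + 15)^2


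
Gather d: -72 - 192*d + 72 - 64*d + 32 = 32 - 256*d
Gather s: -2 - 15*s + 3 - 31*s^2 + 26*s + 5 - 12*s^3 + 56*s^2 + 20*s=-12*s^3 + 25*s^2 + 31*s + 6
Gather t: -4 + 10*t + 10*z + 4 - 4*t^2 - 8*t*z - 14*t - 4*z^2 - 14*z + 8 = -4*t^2 + t*(-8*z - 4) - 4*z^2 - 4*z + 8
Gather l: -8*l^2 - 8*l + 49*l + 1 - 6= -8*l^2 + 41*l - 5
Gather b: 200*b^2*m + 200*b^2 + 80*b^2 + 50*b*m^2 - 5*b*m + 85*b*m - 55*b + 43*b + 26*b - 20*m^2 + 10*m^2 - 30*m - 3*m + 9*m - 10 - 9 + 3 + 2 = b^2*(200*m + 280) + b*(50*m^2 + 80*m + 14) - 10*m^2 - 24*m - 14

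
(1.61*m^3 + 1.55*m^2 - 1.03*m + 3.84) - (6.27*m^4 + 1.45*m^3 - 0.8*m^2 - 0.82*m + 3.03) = -6.27*m^4 + 0.16*m^3 + 2.35*m^2 - 0.21*m + 0.81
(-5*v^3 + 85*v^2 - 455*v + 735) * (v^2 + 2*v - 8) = -5*v^5 + 75*v^4 - 245*v^3 - 855*v^2 + 5110*v - 5880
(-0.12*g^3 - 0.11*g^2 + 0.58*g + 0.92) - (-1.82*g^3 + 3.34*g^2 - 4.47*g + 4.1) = 1.7*g^3 - 3.45*g^2 + 5.05*g - 3.18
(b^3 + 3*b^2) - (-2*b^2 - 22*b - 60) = b^3 + 5*b^2 + 22*b + 60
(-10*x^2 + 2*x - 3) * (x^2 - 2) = -10*x^4 + 2*x^3 + 17*x^2 - 4*x + 6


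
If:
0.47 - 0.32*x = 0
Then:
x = 1.47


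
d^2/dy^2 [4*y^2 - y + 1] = 8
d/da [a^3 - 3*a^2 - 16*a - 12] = 3*a^2 - 6*a - 16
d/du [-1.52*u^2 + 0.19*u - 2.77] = 0.19 - 3.04*u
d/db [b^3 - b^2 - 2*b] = 3*b^2 - 2*b - 2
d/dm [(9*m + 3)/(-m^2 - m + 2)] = 3*(3*m^2 + 2*m + 7)/(m^4 + 2*m^3 - 3*m^2 - 4*m + 4)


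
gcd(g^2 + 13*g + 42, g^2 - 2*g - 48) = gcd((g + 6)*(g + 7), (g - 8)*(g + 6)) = g + 6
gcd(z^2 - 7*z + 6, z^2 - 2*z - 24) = z - 6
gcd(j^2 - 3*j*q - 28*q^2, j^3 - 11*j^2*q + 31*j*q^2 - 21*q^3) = -j + 7*q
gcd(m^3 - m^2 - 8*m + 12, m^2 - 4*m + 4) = m^2 - 4*m + 4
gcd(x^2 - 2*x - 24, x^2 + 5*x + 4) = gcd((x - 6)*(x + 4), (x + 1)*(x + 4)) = x + 4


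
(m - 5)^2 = m^2 - 10*m + 25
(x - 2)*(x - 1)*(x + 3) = x^3 - 7*x + 6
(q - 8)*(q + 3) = q^2 - 5*q - 24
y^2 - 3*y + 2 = (y - 2)*(y - 1)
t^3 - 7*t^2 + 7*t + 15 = (t - 5)*(t - 3)*(t + 1)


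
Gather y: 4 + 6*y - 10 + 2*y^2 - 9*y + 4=2*y^2 - 3*y - 2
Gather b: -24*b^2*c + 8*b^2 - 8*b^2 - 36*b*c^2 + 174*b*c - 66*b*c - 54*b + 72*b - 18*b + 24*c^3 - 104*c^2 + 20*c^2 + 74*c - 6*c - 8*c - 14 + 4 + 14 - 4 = -24*b^2*c + b*(-36*c^2 + 108*c) + 24*c^3 - 84*c^2 + 60*c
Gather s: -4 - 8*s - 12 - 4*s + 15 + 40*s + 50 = 28*s + 49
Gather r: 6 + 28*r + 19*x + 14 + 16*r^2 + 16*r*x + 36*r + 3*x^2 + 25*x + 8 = 16*r^2 + r*(16*x + 64) + 3*x^2 + 44*x + 28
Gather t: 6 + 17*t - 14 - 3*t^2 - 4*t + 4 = -3*t^2 + 13*t - 4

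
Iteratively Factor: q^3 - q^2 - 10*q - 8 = (q + 2)*(q^2 - 3*q - 4) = (q - 4)*(q + 2)*(q + 1)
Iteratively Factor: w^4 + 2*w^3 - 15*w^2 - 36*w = (w + 3)*(w^3 - w^2 - 12*w) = w*(w + 3)*(w^2 - w - 12) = w*(w + 3)^2*(w - 4)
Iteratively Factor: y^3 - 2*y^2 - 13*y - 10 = (y + 2)*(y^2 - 4*y - 5) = (y - 5)*(y + 2)*(y + 1)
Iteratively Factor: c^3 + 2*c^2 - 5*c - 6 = (c - 2)*(c^2 + 4*c + 3) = (c - 2)*(c + 3)*(c + 1)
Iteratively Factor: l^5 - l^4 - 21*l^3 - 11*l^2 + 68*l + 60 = (l - 5)*(l^4 + 4*l^3 - l^2 - 16*l - 12) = (l - 5)*(l - 2)*(l^3 + 6*l^2 + 11*l + 6) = (l - 5)*(l - 2)*(l + 2)*(l^2 + 4*l + 3) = (l - 5)*(l - 2)*(l + 1)*(l + 2)*(l + 3)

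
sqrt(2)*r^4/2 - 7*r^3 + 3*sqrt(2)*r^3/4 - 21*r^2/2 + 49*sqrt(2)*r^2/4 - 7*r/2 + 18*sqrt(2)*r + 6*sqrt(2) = (r + 1/2)*(r - 4*sqrt(2))*(r - 3*sqrt(2))*(sqrt(2)*r/2 + sqrt(2)/2)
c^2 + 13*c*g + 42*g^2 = (c + 6*g)*(c + 7*g)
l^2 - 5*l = l*(l - 5)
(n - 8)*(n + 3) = n^2 - 5*n - 24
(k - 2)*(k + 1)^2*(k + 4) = k^4 + 4*k^3 - 3*k^2 - 14*k - 8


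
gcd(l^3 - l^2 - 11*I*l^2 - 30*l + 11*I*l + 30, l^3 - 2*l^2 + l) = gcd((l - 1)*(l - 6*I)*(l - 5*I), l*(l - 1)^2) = l - 1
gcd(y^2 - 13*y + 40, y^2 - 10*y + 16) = y - 8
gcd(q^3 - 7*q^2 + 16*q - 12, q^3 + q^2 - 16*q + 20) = q^2 - 4*q + 4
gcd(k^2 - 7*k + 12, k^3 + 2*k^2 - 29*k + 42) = k - 3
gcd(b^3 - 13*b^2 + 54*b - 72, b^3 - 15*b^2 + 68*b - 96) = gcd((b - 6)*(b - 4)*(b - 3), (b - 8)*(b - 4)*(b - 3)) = b^2 - 7*b + 12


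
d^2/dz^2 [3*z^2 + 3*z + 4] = 6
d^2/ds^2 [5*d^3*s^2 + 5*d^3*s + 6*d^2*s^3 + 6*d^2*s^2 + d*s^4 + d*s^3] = 2*d*(5*d^2 + 18*d*s + 6*d + 6*s^2 + 3*s)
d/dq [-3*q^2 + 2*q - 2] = 2 - 6*q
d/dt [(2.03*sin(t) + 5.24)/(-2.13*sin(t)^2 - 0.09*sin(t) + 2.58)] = (4.3239*sin(t)^2 + 22.3224*sin(t) + 5.709)*cos(t)/(4.5369*sin(t)^4 + 0.3834*sin(t)^3 - 10.9827*sin(t)^2 - 0.4644*sin(t) + 6.6564)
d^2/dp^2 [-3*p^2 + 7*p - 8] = -6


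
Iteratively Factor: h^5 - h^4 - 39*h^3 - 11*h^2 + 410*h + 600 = (h + 2)*(h^4 - 3*h^3 - 33*h^2 + 55*h + 300) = (h + 2)*(h + 4)*(h^3 - 7*h^2 - 5*h + 75) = (h - 5)*(h + 2)*(h + 4)*(h^2 - 2*h - 15) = (h - 5)^2*(h + 2)*(h + 4)*(h + 3)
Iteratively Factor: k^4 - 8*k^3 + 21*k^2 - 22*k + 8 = (k - 4)*(k^3 - 4*k^2 + 5*k - 2) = (k - 4)*(k - 1)*(k^2 - 3*k + 2) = (k - 4)*(k - 2)*(k - 1)*(k - 1)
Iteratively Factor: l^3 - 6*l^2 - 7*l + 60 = (l - 5)*(l^2 - l - 12) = (l - 5)*(l - 4)*(l + 3)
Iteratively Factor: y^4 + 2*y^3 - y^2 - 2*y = (y)*(y^3 + 2*y^2 - y - 2) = y*(y - 1)*(y^2 + 3*y + 2) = y*(y - 1)*(y + 1)*(y + 2)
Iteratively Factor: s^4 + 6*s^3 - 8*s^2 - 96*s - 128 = (s + 4)*(s^3 + 2*s^2 - 16*s - 32) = (s + 2)*(s + 4)*(s^2 - 16) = (s - 4)*(s + 2)*(s + 4)*(s + 4)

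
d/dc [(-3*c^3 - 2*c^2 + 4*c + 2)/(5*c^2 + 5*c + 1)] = 3*(-5*c^4 - 10*c^3 - 13*c^2 - 8*c - 2)/(25*c^4 + 50*c^3 + 35*c^2 + 10*c + 1)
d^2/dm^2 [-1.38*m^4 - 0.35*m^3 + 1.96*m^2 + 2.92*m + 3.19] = -16.56*m^2 - 2.1*m + 3.92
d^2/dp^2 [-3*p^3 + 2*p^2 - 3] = 4 - 18*p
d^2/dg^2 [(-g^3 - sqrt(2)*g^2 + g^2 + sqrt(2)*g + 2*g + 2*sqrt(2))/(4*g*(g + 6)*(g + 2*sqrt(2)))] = (sqrt(2)*g^6 + 7*g^6 + 6*g^5 + 39*sqrt(2)*g^5 + 6*sqrt(2)*g^4 + 120*g^4 - 16*g^3 + 140*sqrt(2)*g^3 + 264*sqrt(2)*g^2 + 432*g^2 + 288*sqrt(2)*g + 864*g + 576*sqrt(2))/(2*g^3*(g^6 + 6*sqrt(2)*g^5 + 18*g^5 + 132*g^4 + 108*sqrt(2)*g^4 + 648*g^3 + 664*sqrt(2)*g^3 + 1584*sqrt(2)*g^2 + 2592*g^2 + 1728*sqrt(2)*g + 5184*g + 3456*sqrt(2)))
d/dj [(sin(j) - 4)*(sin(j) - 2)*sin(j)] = (3*sin(j)^2 - 12*sin(j) + 8)*cos(j)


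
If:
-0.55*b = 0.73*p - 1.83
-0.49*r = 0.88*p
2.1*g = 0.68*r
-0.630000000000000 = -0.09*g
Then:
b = 19.30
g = 7.00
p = -12.04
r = 21.62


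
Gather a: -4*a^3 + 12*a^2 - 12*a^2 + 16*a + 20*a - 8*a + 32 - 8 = -4*a^3 + 28*a + 24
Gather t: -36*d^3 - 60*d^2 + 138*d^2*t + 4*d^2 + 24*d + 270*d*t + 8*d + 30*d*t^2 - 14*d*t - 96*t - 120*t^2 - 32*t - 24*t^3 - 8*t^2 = -36*d^3 - 56*d^2 + 32*d - 24*t^3 + t^2*(30*d - 128) + t*(138*d^2 + 256*d - 128)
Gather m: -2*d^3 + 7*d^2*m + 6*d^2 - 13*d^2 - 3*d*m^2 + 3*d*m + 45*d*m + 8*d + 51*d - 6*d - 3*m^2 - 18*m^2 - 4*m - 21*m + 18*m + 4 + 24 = -2*d^3 - 7*d^2 + 53*d + m^2*(-3*d - 21) + m*(7*d^2 + 48*d - 7) + 28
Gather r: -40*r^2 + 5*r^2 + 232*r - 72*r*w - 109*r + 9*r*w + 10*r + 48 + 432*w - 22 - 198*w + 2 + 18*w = -35*r^2 + r*(133 - 63*w) + 252*w + 28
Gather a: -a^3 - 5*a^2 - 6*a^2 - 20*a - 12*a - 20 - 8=-a^3 - 11*a^2 - 32*a - 28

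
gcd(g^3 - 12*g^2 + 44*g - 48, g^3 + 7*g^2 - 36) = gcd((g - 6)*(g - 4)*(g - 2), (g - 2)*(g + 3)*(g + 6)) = g - 2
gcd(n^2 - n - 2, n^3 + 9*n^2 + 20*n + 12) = n + 1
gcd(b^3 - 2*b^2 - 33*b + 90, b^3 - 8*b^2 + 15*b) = b^2 - 8*b + 15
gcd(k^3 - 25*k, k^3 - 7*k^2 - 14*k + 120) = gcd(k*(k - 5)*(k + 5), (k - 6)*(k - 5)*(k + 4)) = k - 5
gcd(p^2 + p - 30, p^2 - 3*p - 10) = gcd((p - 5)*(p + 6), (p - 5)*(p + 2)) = p - 5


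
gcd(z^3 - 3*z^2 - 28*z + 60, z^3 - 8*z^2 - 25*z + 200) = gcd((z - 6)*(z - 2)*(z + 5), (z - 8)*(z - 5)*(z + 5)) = z + 5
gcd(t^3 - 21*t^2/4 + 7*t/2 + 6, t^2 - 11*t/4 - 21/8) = t + 3/4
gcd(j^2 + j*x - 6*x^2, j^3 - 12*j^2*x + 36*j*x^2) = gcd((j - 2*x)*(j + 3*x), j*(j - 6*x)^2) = 1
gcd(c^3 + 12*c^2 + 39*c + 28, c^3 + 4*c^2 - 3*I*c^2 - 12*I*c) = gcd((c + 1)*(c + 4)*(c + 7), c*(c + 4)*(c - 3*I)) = c + 4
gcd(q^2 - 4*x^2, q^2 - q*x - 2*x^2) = -q + 2*x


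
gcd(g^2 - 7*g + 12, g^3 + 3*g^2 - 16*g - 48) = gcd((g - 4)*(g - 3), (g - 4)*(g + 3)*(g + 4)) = g - 4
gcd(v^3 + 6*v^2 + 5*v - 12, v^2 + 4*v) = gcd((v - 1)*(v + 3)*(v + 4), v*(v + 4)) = v + 4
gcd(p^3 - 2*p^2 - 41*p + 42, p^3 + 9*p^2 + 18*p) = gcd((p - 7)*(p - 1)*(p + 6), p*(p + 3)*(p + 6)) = p + 6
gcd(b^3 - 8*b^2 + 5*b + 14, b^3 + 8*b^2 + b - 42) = b - 2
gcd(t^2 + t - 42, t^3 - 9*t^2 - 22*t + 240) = t - 6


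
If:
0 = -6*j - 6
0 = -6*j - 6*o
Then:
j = -1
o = 1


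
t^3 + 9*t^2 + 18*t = t*(t + 3)*(t + 6)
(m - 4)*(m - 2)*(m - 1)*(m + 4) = m^4 - 3*m^3 - 14*m^2 + 48*m - 32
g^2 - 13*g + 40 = (g - 8)*(g - 5)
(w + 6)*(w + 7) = w^2 + 13*w + 42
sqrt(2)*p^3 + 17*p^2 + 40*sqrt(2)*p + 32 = (p + 4*sqrt(2))^2*(sqrt(2)*p + 1)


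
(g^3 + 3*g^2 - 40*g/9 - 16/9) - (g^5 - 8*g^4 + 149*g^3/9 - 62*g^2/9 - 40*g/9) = -g^5 + 8*g^4 - 140*g^3/9 + 89*g^2/9 - 16/9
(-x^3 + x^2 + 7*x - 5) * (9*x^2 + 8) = -9*x^5 + 9*x^4 + 55*x^3 - 37*x^2 + 56*x - 40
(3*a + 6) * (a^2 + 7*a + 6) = 3*a^3 + 27*a^2 + 60*a + 36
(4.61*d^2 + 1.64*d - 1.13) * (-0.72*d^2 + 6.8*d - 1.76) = -3.3192*d^4 + 30.1672*d^3 + 3.852*d^2 - 10.5704*d + 1.9888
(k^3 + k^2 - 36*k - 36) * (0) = 0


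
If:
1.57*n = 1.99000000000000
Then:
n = 1.27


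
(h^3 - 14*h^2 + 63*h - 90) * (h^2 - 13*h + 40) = h^5 - 27*h^4 + 285*h^3 - 1469*h^2 + 3690*h - 3600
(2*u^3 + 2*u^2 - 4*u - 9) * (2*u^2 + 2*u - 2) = 4*u^5 + 8*u^4 - 8*u^3 - 30*u^2 - 10*u + 18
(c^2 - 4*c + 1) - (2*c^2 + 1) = -c^2 - 4*c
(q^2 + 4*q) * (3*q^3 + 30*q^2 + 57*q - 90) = 3*q^5 + 42*q^4 + 177*q^3 + 138*q^2 - 360*q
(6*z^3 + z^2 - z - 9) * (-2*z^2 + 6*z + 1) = -12*z^5 + 34*z^4 + 14*z^3 + 13*z^2 - 55*z - 9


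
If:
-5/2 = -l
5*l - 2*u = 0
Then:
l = 5/2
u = 25/4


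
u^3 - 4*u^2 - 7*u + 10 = (u - 5)*(u - 1)*(u + 2)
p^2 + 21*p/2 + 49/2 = (p + 7/2)*(p + 7)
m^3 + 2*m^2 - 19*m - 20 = (m - 4)*(m + 1)*(m + 5)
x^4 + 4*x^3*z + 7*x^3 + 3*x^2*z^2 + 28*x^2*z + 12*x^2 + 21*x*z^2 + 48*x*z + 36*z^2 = (x + 3)*(x + 4)*(x + z)*(x + 3*z)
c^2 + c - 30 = (c - 5)*(c + 6)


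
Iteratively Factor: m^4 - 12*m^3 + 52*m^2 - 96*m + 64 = (m - 2)*(m^3 - 10*m^2 + 32*m - 32) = (m - 4)*(m - 2)*(m^2 - 6*m + 8) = (m - 4)*(m - 2)^2*(m - 4)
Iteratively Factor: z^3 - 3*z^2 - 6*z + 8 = (z - 4)*(z^2 + z - 2) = (z - 4)*(z + 2)*(z - 1)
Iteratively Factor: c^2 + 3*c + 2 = (c + 1)*(c + 2)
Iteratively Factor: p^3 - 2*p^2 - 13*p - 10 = (p - 5)*(p^2 + 3*p + 2) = (p - 5)*(p + 2)*(p + 1)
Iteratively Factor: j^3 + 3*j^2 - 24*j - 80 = (j + 4)*(j^2 - j - 20) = (j - 5)*(j + 4)*(j + 4)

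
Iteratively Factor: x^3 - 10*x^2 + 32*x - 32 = (x - 4)*(x^2 - 6*x + 8) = (x - 4)^2*(x - 2)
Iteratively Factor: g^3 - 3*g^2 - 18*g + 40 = (g - 5)*(g^2 + 2*g - 8) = (g - 5)*(g + 4)*(g - 2)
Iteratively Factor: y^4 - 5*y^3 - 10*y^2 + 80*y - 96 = (y - 2)*(y^3 - 3*y^2 - 16*y + 48) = (y - 3)*(y - 2)*(y^2 - 16) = (y - 4)*(y - 3)*(y - 2)*(y + 4)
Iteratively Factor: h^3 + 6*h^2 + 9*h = (h + 3)*(h^2 + 3*h) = (h + 3)^2*(h)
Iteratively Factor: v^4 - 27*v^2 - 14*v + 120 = (v - 5)*(v^3 + 5*v^2 - 2*v - 24) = (v - 5)*(v + 3)*(v^2 + 2*v - 8) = (v - 5)*(v + 3)*(v + 4)*(v - 2)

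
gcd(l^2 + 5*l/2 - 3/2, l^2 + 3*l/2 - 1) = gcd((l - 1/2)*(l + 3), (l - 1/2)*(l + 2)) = l - 1/2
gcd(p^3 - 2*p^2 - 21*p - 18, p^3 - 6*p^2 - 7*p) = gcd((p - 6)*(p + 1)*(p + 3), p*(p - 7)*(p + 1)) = p + 1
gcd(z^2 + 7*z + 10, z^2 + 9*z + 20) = z + 5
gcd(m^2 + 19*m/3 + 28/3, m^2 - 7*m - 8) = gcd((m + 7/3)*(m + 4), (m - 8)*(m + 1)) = 1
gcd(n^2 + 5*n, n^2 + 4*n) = n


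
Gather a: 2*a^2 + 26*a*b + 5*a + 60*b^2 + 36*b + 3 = 2*a^2 + a*(26*b + 5) + 60*b^2 + 36*b + 3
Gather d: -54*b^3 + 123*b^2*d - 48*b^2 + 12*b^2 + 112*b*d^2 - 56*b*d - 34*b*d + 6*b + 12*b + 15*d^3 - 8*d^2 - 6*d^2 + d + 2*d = -54*b^3 - 36*b^2 + 18*b + 15*d^3 + d^2*(112*b - 14) + d*(123*b^2 - 90*b + 3)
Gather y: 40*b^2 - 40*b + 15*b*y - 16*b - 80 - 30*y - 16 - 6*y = 40*b^2 - 56*b + y*(15*b - 36) - 96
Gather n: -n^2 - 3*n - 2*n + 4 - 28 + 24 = -n^2 - 5*n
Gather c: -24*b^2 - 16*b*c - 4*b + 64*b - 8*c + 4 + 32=-24*b^2 + 60*b + c*(-16*b - 8) + 36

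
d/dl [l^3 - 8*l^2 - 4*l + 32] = 3*l^2 - 16*l - 4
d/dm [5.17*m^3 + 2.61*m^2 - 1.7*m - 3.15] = 15.51*m^2 + 5.22*m - 1.7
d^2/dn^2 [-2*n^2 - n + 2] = -4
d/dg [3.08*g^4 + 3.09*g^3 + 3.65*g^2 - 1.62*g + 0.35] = 12.32*g^3 + 9.27*g^2 + 7.3*g - 1.62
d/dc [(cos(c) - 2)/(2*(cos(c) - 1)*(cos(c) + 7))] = (cos(c)^2 - 4*cos(c) - 5)*sin(c)/(2*(cos(c) - 1)^2*(cos(c) + 7)^2)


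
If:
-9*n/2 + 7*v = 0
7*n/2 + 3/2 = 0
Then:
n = -3/7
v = -27/98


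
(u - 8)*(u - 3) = u^2 - 11*u + 24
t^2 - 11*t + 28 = (t - 7)*(t - 4)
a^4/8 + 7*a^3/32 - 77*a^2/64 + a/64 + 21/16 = (a/4 + 1)*(a/2 + 1/2)*(a - 7/4)*(a - 3/2)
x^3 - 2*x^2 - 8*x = x*(x - 4)*(x + 2)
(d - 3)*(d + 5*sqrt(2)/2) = d^2 - 3*d + 5*sqrt(2)*d/2 - 15*sqrt(2)/2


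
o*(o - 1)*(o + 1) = o^3 - o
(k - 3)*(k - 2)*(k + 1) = k^3 - 4*k^2 + k + 6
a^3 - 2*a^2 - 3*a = a*(a - 3)*(a + 1)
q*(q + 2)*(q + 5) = q^3 + 7*q^2 + 10*q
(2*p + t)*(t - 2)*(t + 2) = 2*p*t^2 - 8*p + t^3 - 4*t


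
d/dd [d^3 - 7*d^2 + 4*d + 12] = 3*d^2 - 14*d + 4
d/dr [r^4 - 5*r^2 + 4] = 4*r^3 - 10*r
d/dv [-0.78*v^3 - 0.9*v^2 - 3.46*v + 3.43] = -2.34*v^2 - 1.8*v - 3.46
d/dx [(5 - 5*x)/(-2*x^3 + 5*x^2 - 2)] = 5*(2*x^3 - 5*x^2 - 2*x*(x - 1)*(3*x - 5) + 2)/(2*x^3 - 5*x^2 + 2)^2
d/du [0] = 0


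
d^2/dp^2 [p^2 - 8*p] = 2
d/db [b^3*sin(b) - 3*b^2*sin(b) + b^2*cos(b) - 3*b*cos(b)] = b^3*cos(b) + 2*b^2*sin(b) - 3*b^2*cos(b) - 3*b*sin(b) + 2*b*cos(b) - 3*cos(b)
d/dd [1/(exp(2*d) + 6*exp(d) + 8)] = 2*(-exp(d) - 3)*exp(d)/(exp(2*d) + 6*exp(d) + 8)^2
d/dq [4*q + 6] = 4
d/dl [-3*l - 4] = -3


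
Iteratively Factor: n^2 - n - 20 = (n - 5)*(n + 4)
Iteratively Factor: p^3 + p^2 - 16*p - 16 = (p - 4)*(p^2 + 5*p + 4) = (p - 4)*(p + 4)*(p + 1)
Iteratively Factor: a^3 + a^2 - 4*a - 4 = (a + 1)*(a^2 - 4) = (a + 1)*(a + 2)*(a - 2)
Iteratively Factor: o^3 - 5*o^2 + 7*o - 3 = (o - 3)*(o^2 - 2*o + 1) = (o - 3)*(o - 1)*(o - 1)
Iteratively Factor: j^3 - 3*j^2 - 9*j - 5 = (j + 1)*(j^2 - 4*j - 5) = (j + 1)^2*(j - 5)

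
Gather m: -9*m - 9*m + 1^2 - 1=-18*m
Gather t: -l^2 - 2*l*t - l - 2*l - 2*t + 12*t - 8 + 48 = -l^2 - 3*l + t*(10 - 2*l) + 40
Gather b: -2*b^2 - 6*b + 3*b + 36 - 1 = -2*b^2 - 3*b + 35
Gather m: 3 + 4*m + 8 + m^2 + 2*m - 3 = m^2 + 6*m + 8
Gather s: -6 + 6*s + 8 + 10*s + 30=16*s + 32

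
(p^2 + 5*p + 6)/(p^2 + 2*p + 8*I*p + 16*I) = (p + 3)/(p + 8*I)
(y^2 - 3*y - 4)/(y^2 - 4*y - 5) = (y - 4)/(y - 5)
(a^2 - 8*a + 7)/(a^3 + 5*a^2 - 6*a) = (a - 7)/(a*(a + 6))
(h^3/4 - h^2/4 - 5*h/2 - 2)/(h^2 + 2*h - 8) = (h^3 - h^2 - 10*h - 8)/(4*(h^2 + 2*h - 8))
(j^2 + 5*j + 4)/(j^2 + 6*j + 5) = (j + 4)/(j + 5)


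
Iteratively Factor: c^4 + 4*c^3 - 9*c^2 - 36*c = (c + 3)*(c^3 + c^2 - 12*c) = (c + 3)*(c + 4)*(c^2 - 3*c) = (c - 3)*(c + 3)*(c + 4)*(c)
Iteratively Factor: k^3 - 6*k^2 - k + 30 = (k + 2)*(k^2 - 8*k + 15) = (k - 3)*(k + 2)*(k - 5)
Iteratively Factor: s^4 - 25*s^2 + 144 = (s - 3)*(s^3 + 3*s^2 - 16*s - 48) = (s - 4)*(s - 3)*(s^2 + 7*s + 12) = (s - 4)*(s - 3)*(s + 3)*(s + 4)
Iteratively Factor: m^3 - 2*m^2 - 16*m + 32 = (m + 4)*(m^2 - 6*m + 8) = (m - 2)*(m + 4)*(m - 4)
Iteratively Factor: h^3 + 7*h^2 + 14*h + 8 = (h + 1)*(h^2 + 6*h + 8) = (h + 1)*(h + 4)*(h + 2)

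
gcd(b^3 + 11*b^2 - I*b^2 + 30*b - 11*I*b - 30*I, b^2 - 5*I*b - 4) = b - I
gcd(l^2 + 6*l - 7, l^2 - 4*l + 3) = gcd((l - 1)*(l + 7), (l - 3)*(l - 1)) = l - 1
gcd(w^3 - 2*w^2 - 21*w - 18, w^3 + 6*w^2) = 1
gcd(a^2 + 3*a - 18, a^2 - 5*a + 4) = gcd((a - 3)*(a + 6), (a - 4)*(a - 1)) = 1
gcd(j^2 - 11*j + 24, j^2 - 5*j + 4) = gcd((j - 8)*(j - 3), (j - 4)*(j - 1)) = 1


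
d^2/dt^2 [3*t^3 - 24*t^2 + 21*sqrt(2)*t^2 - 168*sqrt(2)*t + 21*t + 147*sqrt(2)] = 18*t - 48 + 42*sqrt(2)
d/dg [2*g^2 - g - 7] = 4*g - 1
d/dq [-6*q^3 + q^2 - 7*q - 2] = -18*q^2 + 2*q - 7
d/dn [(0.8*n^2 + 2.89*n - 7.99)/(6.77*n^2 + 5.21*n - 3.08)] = (-15.3973*n^2 + 103.2566*n + 32.7267)/(45.8329*n^4 + 70.5434*n^3 - 14.5591*n^2 - 32.0936*n + 9.4864)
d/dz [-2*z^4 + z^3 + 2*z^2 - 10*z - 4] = -8*z^3 + 3*z^2 + 4*z - 10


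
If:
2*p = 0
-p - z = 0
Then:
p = 0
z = 0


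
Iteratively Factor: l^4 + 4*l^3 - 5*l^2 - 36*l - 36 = (l + 2)*(l^3 + 2*l^2 - 9*l - 18) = (l + 2)*(l + 3)*(l^2 - l - 6) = (l + 2)^2*(l + 3)*(l - 3)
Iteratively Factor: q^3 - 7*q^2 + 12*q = (q)*(q^2 - 7*q + 12) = q*(q - 4)*(q - 3)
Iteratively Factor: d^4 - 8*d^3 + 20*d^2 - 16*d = (d - 2)*(d^3 - 6*d^2 + 8*d) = (d - 4)*(d - 2)*(d^2 - 2*d) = d*(d - 4)*(d - 2)*(d - 2)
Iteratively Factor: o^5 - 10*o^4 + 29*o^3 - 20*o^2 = (o - 1)*(o^4 - 9*o^3 + 20*o^2) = o*(o - 1)*(o^3 - 9*o^2 + 20*o) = o*(o - 5)*(o - 1)*(o^2 - 4*o) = o^2*(o - 5)*(o - 1)*(o - 4)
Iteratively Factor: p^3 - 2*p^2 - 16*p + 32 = (p - 4)*(p^2 + 2*p - 8) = (p - 4)*(p - 2)*(p + 4)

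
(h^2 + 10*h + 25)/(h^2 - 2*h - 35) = (h + 5)/(h - 7)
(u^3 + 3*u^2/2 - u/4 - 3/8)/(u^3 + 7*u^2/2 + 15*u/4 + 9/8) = (2*u - 1)/(2*u + 3)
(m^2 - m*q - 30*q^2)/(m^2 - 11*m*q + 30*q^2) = (-m - 5*q)/(-m + 5*q)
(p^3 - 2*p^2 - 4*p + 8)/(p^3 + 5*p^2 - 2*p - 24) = (p^2 - 4)/(p^2 + 7*p + 12)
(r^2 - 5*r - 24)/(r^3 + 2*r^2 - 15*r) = (r^2 - 5*r - 24)/(r*(r^2 + 2*r - 15))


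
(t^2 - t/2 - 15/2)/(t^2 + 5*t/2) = (t - 3)/t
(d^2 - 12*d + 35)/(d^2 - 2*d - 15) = (d - 7)/(d + 3)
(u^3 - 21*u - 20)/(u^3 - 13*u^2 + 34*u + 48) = (u^2 - u - 20)/(u^2 - 14*u + 48)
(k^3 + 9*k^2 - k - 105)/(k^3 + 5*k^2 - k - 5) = (k^2 + 4*k - 21)/(k^2 - 1)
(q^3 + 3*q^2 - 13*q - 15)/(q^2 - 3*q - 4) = (q^2 + 2*q - 15)/(q - 4)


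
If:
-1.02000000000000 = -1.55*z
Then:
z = 0.66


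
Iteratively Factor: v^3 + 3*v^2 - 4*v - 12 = (v + 2)*(v^2 + v - 6) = (v + 2)*(v + 3)*(v - 2)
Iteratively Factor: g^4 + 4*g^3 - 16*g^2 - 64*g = (g + 4)*(g^3 - 16*g) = (g + 4)^2*(g^2 - 4*g) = g*(g + 4)^2*(g - 4)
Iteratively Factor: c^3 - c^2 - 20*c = (c)*(c^2 - c - 20) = c*(c + 4)*(c - 5)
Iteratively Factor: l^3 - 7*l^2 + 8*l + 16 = (l - 4)*(l^2 - 3*l - 4) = (l - 4)*(l + 1)*(l - 4)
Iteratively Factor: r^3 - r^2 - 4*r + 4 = (r - 1)*(r^2 - 4) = (r - 2)*(r - 1)*(r + 2)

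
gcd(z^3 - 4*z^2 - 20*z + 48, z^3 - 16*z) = z + 4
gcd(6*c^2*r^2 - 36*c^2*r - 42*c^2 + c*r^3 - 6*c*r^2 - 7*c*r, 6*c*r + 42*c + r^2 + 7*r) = 6*c + r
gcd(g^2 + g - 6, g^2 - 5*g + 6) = g - 2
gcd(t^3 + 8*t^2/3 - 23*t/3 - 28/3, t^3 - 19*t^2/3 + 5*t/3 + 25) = 1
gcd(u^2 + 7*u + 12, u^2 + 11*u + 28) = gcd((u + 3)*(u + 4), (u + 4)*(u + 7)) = u + 4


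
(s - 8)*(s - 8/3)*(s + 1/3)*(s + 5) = s^4 - 16*s^3/3 - 305*s^2/9 + 96*s + 320/9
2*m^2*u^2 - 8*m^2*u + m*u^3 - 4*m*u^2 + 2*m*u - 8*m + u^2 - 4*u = (2*m + u)*(u - 4)*(m*u + 1)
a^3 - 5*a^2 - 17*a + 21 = (a - 7)*(a - 1)*(a + 3)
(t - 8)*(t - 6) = t^2 - 14*t + 48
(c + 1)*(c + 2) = c^2 + 3*c + 2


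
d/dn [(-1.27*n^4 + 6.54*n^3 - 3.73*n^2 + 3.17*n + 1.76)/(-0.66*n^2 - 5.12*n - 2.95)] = (1.6764*n^5 + 15.1908*n^4 - 51.9836*n^3 - 36.6892*n^2 + 24.3302*n - 0.340299999999999)/(0.4356*n^4 + 6.7584*n^3 + 30.1084*n^2 + 30.208*n + 8.7025)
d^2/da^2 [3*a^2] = 6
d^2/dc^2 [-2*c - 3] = 0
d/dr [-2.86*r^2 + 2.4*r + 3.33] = 2.4 - 5.72*r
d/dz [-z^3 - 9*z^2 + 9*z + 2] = -3*z^2 - 18*z + 9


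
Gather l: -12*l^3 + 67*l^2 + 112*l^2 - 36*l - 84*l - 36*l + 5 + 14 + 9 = -12*l^3 + 179*l^2 - 156*l + 28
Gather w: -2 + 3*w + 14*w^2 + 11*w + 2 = 14*w^2 + 14*w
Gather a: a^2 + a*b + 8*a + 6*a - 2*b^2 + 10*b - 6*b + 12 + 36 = a^2 + a*(b + 14) - 2*b^2 + 4*b + 48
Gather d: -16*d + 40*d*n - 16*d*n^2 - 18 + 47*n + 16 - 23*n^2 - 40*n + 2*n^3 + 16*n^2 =d*(-16*n^2 + 40*n - 16) + 2*n^3 - 7*n^2 + 7*n - 2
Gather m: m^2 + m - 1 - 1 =m^2 + m - 2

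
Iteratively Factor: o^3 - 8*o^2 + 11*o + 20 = (o - 4)*(o^2 - 4*o - 5) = (o - 5)*(o - 4)*(o + 1)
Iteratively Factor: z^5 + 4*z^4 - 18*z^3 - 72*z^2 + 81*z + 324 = (z - 3)*(z^4 + 7*z^3 + 3*z^2 - 63*z - 108) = (z - 3)*(z + 3)*(z^3 + 4*z^2 - 9*z - 36) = (z - 3)^2*(z + 3)*(z^2 + 7*z + 12) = (z - 3)^2*(z + 3)^2*(z + 4)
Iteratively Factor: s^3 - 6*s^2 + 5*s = (s - 1)*(s^2 - 5*s) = s*(s - 1)*(s - 5)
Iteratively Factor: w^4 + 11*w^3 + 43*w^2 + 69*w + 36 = (w + 3)*(w^3 + 8*w^2 + 19*w + 12) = (w + 3)^2*(w^2 + 5*w + 4) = (w + 1)*(w + 3)^2*(w + 4)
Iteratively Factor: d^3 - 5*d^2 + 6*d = (d)*(d^2 - 5*d + 6) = d*(d - 2)*(d - 3)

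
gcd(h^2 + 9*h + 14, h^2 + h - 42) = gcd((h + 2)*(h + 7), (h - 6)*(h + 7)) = h + 7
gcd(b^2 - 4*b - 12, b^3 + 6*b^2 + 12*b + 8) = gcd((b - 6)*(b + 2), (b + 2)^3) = b + 2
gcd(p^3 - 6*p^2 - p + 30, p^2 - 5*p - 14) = p + 2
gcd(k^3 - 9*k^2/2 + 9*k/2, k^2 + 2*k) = k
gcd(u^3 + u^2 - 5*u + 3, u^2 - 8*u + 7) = u - 1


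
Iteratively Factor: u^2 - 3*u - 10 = (u - 5)*(u + 2)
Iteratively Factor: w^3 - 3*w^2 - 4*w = (w + 1)*(w^2 - 4*w) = (w - 4)*(w + 1)*(w)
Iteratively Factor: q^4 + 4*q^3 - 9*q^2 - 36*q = (q)*(q^3 + 4*q^2 - 9*q - 36) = q*(q - 3)*(q^2 + 7*q + 12) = q*(q - 3)*(q + 4)*(q + 3)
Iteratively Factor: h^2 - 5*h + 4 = (h - 4)*(h - 1)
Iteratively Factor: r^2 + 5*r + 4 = (r + 1)*(r + 4)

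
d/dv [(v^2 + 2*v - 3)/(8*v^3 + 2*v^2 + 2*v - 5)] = 2*(-4*v^4 - 16*v^3 + 35*v^2 + v - 2)/(64*v^6 + 32*v^5 + 36*v^4 - 72*v^3 - 16*v^2 - 20*v + 25)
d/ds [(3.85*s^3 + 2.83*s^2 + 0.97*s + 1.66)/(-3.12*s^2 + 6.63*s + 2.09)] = (-12.012*s^4 + 51.051*s^3 + 45.9288*s^2 + 22.1878*s - 8.9785)/(9.7344*s^4 - 41.3712*s^3 + 30.9153*s^2 + 27.7134*s + 4.3681)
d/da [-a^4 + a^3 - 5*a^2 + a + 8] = -4*a^3 + 3*a^2 - 10*a + 1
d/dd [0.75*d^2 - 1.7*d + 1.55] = 1.5*d - 1.7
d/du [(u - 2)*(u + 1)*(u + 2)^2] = 4*u^3 + 9*u^2 - 4*u - 12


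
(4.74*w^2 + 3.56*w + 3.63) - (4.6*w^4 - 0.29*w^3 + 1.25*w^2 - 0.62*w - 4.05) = -4.6*w^4 + 0.29*w^3 + 3.49*w^2 + 4.18*w + 7.68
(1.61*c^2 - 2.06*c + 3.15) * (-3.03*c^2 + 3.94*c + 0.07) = -4.8783*c^4 + 12.5852*c^3 - 17.5482*c^2 + 12.2668*c + 0.2205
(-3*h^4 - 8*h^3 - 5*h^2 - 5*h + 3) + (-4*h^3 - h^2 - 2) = -3*h^4 - 12*h^3 - 6*h^2 - 5*h + 1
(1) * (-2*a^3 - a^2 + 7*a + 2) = -2*a^3 - a^2 + 7*a + 2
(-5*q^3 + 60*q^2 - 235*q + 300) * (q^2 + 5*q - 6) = -5*q^5 + 35*q^4 + 95*q^3 - 1235*q^2 + 2910*q - 1800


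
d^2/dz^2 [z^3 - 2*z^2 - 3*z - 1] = 6*z - 4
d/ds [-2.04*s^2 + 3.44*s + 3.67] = 3.44 - 4.08*s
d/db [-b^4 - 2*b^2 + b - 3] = -4*b^3 - 4*b + 1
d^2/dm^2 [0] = 0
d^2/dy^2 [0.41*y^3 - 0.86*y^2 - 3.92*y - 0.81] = 2.46*y - 1.72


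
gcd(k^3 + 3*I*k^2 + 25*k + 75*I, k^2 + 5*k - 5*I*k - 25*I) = k - 5*I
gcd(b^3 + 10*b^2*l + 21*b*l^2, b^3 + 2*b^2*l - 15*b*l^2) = b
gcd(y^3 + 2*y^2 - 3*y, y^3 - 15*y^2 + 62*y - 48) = y - 1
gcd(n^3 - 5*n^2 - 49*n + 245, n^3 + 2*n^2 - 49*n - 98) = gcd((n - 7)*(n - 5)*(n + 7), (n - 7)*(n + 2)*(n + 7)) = n^2 - 49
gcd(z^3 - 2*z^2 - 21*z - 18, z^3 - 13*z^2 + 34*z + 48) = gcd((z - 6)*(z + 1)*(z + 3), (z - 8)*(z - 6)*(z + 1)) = z^2 - 5*z - 6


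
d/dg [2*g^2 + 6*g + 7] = 4*g + 6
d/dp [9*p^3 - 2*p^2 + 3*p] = 27*p^2 - 4*p + 3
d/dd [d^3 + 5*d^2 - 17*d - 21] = 3*d^2 + 10*d - 17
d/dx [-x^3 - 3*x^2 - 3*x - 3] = -3*x^2 - 6*x - 3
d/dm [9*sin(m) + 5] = 9*cos(m)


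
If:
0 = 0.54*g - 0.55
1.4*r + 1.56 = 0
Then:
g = 1.02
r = -1.11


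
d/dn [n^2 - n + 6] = 2*n - 1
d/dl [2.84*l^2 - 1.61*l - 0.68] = 5.68*l - 1.61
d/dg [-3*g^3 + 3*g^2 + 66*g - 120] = -9*g^2 + 6*g + 66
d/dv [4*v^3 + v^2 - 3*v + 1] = 12*v^2 + 2*v - 3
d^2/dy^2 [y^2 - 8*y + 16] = 2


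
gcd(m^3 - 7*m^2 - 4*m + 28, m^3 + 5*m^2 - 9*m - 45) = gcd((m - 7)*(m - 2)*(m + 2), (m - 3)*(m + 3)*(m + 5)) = 1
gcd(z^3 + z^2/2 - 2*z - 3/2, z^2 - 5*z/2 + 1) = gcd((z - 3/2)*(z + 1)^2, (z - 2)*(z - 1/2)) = 1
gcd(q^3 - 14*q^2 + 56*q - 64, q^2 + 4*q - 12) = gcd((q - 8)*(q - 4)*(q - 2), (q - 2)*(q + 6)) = q - 2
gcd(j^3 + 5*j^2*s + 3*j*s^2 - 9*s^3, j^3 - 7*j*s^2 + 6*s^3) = -j^2 - 2*j*s + 3*s^2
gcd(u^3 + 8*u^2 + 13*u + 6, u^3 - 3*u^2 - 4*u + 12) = 1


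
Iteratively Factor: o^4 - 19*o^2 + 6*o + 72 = (o - 3)*(o^3 + 3*o^2 - 10*o - 24) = (o - 3)^2*(o^2 + 6*o + 8) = (o - 3)^2*(o + 4)*(o + 2)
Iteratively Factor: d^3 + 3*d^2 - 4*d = (d + 4)*(d^2 - d) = (d - 1)*(d + 4)*(d)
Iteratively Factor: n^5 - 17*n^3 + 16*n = (n + 4)*(n^4 - 4*n^3 - n^2 + 4*n) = (n - 1)*(n + 4)*(n^3 - 3*n^2 - 4*n) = (n - 4)*(n - 1)*(n + 4)*(n^2 + n) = (n - 4)*(n - 1)*(n + 1)*(n + 4)*(n)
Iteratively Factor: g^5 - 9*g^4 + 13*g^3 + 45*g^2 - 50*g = (g - 1)*(g^4 - 8*g^3 + 5*g^2 + 50*g) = (g - 1)*(g + 2)*(g^3 - 10*g^2 + 25*g) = (g - 5)*(g - 1)*(g + 2)*(g^2 - 5*g) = (g - 5)^2*(g - 1)*(g + 2)*(g)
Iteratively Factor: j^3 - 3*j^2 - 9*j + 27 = (j - 3)*(j^2 - 9) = (j - 3)^2*(j + 3)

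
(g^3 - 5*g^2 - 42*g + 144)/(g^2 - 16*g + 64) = (g^2 + 3*g - 18)/(g - 8)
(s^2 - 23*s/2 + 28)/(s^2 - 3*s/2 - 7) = (s - 8)/(s + 2)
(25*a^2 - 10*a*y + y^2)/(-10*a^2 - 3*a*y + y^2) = (-5*a + y)/(2*a + y)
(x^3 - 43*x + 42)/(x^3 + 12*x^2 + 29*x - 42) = (x - 6)/(x + 6)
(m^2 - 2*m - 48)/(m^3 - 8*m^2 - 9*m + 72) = (m + 6)/(m^2 - 9)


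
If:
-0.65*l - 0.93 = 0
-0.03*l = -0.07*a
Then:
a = -0.61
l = -1.43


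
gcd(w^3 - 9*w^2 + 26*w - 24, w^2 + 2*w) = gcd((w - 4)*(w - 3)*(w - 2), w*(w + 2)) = 1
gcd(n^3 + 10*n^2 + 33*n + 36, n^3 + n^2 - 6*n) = n + 3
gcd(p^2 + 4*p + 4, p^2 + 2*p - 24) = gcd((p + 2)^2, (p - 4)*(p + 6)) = 1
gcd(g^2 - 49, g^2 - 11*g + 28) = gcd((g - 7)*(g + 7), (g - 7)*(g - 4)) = g - 7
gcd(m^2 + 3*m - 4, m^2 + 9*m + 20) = m + 4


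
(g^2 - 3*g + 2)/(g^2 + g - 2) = (g - 2)/(g + 2)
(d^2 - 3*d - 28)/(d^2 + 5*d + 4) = (d - 7)/(d + 1)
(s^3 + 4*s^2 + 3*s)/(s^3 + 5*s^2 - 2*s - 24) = s*(s + 1)/(s^2 + 2*s - 8)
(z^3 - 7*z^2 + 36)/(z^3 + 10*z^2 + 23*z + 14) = (z^2 - 9*z + 18)/(z^2 + 8*z + 7)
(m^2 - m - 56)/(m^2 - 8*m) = (m + 7)/m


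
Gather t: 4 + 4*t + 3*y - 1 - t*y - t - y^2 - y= t*(3 - y) - y^2 + 2*y + 3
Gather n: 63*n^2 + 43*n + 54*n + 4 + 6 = 63*n^2 + 97*n + 10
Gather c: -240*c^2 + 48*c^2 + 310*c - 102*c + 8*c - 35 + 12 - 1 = -192*c^2 + 216*c - 24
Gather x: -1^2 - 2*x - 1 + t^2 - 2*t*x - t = t^2 - t + x*(-2*t - 2) - 2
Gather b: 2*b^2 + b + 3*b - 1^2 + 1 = 2*b^2 + 4*b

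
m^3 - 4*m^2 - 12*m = m*(m - 6)*(m + 2)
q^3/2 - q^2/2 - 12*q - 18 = (q/2 + 1)*(q - 6)*(q + 3)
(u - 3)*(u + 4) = u^2 + u - 12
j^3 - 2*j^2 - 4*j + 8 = (j - 2)^2*(j + 2)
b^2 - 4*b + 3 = (b - 3)*(b - 1)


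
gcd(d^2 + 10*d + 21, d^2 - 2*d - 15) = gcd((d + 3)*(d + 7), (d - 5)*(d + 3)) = d + 3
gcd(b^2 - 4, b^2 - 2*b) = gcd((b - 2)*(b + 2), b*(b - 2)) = b - 2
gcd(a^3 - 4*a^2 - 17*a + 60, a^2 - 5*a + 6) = a - 3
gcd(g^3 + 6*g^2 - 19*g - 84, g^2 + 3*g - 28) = g^2 + 3*g - 28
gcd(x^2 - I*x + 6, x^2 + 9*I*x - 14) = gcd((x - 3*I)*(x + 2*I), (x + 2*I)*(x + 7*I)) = x + 2*I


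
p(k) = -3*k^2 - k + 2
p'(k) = -6*k - 1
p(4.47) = -62.41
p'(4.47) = -27.82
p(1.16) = -3.20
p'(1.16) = -7.96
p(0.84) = -0.96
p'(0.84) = -6.04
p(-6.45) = -116.36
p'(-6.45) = 37.70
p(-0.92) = 0.38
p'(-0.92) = 4.52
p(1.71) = -8.48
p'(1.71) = -11.26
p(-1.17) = -0.94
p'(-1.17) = 6.02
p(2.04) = -12.52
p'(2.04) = -13.24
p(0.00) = 2.00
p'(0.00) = -1.00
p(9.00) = -250.00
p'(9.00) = -55.00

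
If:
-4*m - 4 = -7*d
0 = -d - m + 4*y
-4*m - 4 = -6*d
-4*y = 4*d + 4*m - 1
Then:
No Solution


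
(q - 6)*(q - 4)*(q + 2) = q^3 - 8*q^2 + 4*q + 48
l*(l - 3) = l^2 - 3*l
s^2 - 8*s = s*(s - 8)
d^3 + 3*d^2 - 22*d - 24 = (d - 4)*(d + 1)*(d + 6)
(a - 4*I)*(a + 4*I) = a^2 + 16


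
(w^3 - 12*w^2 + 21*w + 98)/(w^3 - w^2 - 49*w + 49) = (w^2 - 5*w - 14)/(w^2 + 6*w - 7)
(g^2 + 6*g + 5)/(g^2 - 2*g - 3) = (g + 5)/(g - 3)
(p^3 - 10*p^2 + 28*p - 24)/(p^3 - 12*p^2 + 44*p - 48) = (p - 2)/(p - 4)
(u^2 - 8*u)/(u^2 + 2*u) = (u - 8)/(u + 2)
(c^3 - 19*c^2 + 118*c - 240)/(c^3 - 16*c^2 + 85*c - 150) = (c - 8)/(c - 5)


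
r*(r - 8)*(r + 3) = r^3 - 5*r^2 - 24*r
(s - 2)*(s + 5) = s^2 + 3*s - 10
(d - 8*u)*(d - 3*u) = d^2 - 11*d*u + 24*u^2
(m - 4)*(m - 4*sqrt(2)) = m^2 - 4*sqrt(2)*m - 4*m + 16*sqrt(2)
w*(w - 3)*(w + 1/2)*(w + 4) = w^4 + 3*w^3/2 - 23*w^2/2 - 6*w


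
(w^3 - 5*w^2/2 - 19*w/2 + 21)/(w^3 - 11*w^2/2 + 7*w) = (w + 3)/w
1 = 1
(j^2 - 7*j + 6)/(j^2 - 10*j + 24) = (j - 1)/(j - 4)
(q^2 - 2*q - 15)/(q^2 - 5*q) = (q + 3)/q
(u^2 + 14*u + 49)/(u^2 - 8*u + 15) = (u^2 + 14*u + 49)/(u^2 - 8*u + 15)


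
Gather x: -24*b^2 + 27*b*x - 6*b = -24*b^2 + 27*b*x - 6*b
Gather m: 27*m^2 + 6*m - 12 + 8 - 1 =27*m^2 + 6*m - 5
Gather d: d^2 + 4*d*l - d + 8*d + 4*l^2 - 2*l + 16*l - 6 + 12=d^2 + d*(4*l + 7) + 4*l^2 + 14*l + 6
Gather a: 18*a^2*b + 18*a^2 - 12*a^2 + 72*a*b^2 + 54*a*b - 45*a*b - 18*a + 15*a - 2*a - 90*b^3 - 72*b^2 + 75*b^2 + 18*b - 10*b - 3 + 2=a^2*(18*b + 6) + a*(72*b^2 + 9*b - 5) - 90*b^3 + 3*b^2 + 8*b - 1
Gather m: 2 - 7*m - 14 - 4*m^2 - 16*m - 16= -4*m^2 - 23*m - 28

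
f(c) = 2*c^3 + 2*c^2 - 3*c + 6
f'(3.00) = 63.00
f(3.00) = 69.00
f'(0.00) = -3.00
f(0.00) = 6.00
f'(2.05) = 30.42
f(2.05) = 25.49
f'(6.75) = 297.38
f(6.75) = 691.97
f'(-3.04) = 40.29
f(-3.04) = -22.59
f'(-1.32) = 2.17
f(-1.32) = 8.84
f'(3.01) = 63.40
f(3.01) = 69.63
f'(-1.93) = 11.63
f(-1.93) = 4.86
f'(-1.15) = 0.33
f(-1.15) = 9.05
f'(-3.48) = 55.74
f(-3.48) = -43.63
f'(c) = 6*c^2 + 4*c - 3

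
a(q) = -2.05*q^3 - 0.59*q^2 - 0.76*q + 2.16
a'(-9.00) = -488.29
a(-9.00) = 1455.66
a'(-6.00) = -215.08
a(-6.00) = 428.28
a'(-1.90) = -20.72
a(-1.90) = 15.54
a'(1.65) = -19.45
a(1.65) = -9.91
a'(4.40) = -125.02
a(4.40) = -187.23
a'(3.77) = -92.62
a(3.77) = -118.94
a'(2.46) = -40.88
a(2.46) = -33.80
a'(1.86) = -24.23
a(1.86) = -14.49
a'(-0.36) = -1.13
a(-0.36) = 2.45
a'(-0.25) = -0.85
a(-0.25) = 2.35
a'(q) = -6.15*q^2 - 1.18*q - 0.76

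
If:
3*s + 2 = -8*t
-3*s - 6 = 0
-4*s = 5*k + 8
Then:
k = 0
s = -2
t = 1/2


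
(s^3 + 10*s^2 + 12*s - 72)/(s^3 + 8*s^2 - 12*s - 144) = (s - 2)/(s - 4)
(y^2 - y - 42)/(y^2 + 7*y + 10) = (y^2 - y - 42)/(y^2 + 7*y + 10)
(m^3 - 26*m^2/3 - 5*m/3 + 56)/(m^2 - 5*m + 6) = (3*m^2 - 17*m - 56)/(3*(m - 2))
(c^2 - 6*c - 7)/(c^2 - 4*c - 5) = (c - 7)/(c - 5)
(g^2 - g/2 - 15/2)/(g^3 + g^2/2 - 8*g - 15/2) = 1/(g + 1)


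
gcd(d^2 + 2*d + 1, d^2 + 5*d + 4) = d + 1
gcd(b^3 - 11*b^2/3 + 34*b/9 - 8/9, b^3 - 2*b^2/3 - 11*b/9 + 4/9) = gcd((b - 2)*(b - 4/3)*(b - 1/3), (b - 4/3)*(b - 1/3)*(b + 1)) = b^2 - 5*b/3 + 4/9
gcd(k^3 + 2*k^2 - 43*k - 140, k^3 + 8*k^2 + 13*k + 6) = 1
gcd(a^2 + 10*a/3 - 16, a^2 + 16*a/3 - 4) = a + 6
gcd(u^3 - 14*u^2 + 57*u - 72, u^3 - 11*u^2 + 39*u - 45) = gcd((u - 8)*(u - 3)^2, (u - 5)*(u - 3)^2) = u^2 - 6*u + 9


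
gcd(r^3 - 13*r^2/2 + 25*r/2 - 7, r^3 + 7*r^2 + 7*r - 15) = r - 1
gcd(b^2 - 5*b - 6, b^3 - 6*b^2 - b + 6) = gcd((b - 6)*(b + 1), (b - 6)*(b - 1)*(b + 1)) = b^2 - 5*b - 6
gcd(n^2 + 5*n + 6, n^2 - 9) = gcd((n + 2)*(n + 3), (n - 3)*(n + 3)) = n + 3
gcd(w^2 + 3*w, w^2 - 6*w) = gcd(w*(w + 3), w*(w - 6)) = w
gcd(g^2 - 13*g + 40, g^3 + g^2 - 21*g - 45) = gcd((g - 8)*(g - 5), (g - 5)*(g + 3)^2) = g - 5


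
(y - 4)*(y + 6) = y^2 + 2*y - 24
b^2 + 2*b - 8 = (b - 2)*(b + 4)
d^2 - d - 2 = (d - 2)*(d + 1)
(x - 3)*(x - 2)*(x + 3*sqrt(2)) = x^3 - 5*x^2 + 3*sqrt(2)*x^2 - 15*sqrt(2)*x + 6*x + 18*sqrt(2)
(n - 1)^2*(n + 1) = n^3 - n^2 - n + 1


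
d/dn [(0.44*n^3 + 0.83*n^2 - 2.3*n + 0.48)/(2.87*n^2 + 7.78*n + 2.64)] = (1.2628*n^4 + 6.8464*n^3 + 16.5432*n^2 + 1.6272*n - 9.8064)/(8.2369*n^4 + 44.6572*n^3 + 75.682*n^2 + 41.0784*n + 6.9696)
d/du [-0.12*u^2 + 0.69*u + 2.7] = 0.69 - 0.24*u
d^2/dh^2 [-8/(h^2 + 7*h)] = 16*(h*(h + 7) - (2*h + 7)^2)/(h^3*(h + 7)^3)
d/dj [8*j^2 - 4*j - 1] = 16*j - 4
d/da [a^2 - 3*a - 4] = 2*a - 3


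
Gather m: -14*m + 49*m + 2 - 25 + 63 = 35*m + 40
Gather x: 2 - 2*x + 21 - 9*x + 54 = 77 - 11*x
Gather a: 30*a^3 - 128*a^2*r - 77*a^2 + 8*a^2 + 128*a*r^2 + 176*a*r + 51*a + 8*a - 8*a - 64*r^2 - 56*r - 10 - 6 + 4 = 30*a^3 + a^2*(-128*r - 69) + a*(128*r^2 + 176*r + 51) - 64*r^2 - 56*r - 12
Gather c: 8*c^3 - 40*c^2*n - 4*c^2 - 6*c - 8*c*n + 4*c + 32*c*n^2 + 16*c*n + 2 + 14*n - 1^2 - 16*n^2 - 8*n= 8*c^3 + c^2*(-40*n - 4) + c*(32*n^2 + 8*n - 2) - 16*n^2 + 6*n + 1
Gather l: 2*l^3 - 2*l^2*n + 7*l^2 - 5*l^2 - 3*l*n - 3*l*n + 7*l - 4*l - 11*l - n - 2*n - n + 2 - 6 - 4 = 2*l^3 + l^2*(2 - 2*n) + l*(-6*n - 8) - 4*n - 8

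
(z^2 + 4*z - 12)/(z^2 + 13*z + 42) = (z - 2)/(z + 7)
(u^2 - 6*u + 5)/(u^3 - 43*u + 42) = (u - 5)/(u^2 + u - 42)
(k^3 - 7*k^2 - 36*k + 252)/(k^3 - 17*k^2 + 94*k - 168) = (k + 6)/(k - 4)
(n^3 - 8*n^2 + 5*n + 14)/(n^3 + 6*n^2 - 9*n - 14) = (n - 7)/(n + 7)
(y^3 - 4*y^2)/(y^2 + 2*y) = y*(y - 4)/(y + 2)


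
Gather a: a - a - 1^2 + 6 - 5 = 0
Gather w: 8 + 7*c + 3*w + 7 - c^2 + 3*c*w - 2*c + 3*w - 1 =-c^2 + 5*c + w*(3*c + 6) + 14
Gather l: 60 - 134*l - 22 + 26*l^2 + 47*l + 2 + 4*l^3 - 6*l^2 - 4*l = 4*l^3 + 20*l^2 - 91*l + 40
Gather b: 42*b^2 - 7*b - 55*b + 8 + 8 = 42*b^2 - 62*b + 16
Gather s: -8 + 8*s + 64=8*s + 56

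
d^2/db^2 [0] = 0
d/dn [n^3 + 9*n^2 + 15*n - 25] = 3*n^2 + 18*n + 15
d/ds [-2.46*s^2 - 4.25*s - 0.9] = -4.92*s - 4.25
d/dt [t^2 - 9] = 2*t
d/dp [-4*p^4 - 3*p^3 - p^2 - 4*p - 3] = -16*p^3 - 9*p^2 - 2*p - 4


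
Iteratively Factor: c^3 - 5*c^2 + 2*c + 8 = (c - 2)*(c^2 - 3*c - 4) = (c - 2)*(c + 1)*(c - 4)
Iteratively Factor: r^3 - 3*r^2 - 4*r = (r - 4)*(r^2 + r) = (r - 4)*(r + 1)*(r)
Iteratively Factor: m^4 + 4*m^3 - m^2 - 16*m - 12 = (m + 1)*(m^3 + 3*m^2 - 4*m - 12) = (m + 1)*(m + 3)*(m^2 - 4) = (m - 2)*(m + 1)*(m + 3)*(m + 2)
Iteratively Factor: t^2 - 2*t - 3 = (t + 1)*(t - 3)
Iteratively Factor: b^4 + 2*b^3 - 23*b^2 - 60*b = (b + 3)*(b^3 - b^2 - 20*b) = b*(b + 3)*(b^2 - b - 20) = b*(b + 3)*(b + 4)*(b - 5)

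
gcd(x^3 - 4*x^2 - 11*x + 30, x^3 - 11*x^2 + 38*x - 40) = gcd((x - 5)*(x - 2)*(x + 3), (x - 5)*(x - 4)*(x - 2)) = x^2 - 7*x + 10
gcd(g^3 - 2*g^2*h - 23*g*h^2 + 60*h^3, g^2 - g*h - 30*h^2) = g + 5*h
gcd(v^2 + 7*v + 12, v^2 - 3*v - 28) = v + 4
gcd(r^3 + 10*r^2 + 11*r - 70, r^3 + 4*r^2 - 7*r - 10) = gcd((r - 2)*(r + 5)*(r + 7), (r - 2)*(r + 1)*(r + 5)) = r^2 + 3*r - 10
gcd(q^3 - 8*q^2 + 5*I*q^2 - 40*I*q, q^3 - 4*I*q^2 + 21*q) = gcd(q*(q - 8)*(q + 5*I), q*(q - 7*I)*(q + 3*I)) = q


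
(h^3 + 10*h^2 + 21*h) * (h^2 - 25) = h^5 + 10*h^4 - 4*h^3 - 250*h^2 - 525*h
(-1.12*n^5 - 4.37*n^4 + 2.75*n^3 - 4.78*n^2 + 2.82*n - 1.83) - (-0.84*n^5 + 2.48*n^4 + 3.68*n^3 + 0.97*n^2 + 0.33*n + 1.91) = -0.28*n^5 - 6.85*n^4 - 0.93*n^3 - 5.75*n^2 + 2.49*n - 3.74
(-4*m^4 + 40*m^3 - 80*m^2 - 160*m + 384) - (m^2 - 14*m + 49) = -4*m^4 + 40*m^3 - 81*m^2 - 146*m + 335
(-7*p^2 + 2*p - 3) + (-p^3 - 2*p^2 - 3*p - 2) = -p^3 - 9*p^2 - p - 5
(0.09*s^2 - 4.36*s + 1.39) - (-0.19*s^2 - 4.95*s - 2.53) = 0.28*s^2 + 0.59*s + 3.92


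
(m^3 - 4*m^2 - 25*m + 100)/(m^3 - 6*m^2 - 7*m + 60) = (m + 5)/(m + 3)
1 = 1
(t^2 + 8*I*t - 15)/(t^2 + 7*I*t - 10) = (t + 3*I)/(t + 2*I)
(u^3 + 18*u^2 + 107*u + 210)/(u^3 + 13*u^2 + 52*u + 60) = (u + 7)/(u + 2)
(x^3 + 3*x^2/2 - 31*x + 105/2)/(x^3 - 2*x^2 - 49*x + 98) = (2*x^2 - 11*x + 15)/(2*(x^2 - 9*x + 14))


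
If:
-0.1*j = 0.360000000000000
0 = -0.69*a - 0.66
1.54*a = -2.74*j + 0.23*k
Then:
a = -0.96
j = -3.60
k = -49.29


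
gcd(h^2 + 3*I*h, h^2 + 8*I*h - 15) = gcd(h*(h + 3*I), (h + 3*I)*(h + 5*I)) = h + 3*I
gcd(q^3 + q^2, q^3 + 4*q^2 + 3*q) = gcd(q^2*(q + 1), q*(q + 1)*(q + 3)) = q^2 + q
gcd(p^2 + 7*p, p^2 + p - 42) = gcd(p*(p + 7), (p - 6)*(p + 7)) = p + 7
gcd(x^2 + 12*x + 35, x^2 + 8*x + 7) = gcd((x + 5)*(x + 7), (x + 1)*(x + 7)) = x + 7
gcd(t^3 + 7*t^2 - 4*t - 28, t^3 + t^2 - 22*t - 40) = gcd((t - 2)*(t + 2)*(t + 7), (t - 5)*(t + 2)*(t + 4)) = t + 2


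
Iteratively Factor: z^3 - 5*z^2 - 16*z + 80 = (z + 4)*(z^2 - 9*z + 20) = (z - 5)*(z + 4)*(z - 4)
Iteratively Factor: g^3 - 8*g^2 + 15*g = (g - 5)*(g^2 - 3*g) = (g - 5)*(g - 3)*(g)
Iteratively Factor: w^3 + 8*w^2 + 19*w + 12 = (w + 1)*(w^2 + 7*w + 12) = (w + 1)*(w + 4)*(w + 3)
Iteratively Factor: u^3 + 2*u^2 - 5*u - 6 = (u + 3)*(u^2 - u - 2) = (u - 2)*(u + 3)*(u + 1)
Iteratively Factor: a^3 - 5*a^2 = (a)*(a^2 - 5*a) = a^2*(a - 5)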